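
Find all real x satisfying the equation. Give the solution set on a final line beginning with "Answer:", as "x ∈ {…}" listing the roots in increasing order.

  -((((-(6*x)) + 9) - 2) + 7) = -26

Step 1. [-((((-(6*x)) + 9) - 2) + 7) = -26] flip signs both sides ⇒ neg: (((-(6*x)) + 9) - 2) + 7 = 26.
Step 2. [(((-(6*x)) + 9) - 2) + 7 = 26] the outer +7 inverts by subtracting 7. So sub: ((-(6*x)) + 9) - 2 = 19.
Step 3. [((-(6*x)) + 9) - 2 = 19] peel the -2: add 2 from each side. So sub: (-(6*x)) + 9 = 21.
Step 4. [(-(6*x)) + 9 = 21] the outer +9 inverts by subtracting 9. So sub: -(6*x) = 12.
Step 5. [-(6*x) = 12] LHS negated; negate both sides ⇒ neg: 6*x = -12.
Step 6. [6*x = -12] 6·(inner) — divide through by 6, so div: x = -2.

Answer: x ∈ {-2}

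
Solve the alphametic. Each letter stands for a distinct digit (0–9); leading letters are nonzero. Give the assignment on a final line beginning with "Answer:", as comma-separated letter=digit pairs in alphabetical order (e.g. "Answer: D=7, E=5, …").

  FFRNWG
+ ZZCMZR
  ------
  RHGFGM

Step 1. [col 1: G + R ≡ M (mod 10)] several values work for G in column 1 (G + R ≡ M (mod 10), carry-in 0); try G=3, so G=3.
Step 2. [col 1: G + R ≡ M (mod 10)] column 1 (G + R ≡ M (mod 10), carry-in 0) doesn't pin M yet; pick M=8 and continue ⇒ M=8.
Step 3. [col 1: G + R ≡ M (mod 10)] in column 1 we have G+R≡M with carry-in 0; given G=3, M=8 and digits 3,8 already taken and all letters distinct, that pins R to 5, so R=5.
Step 4. [col 2: W + Z ≡ G (mod 10)] Z=4 is one option consistent with column 2 (W + Z ≡ G (mod 10), carry-in 0) — take it, so Z=4.
Step 5. [col 2: W + Z ≡ G (mod 10)] column 2: given Z=4, G=3, carry-in 0, and digits 3,4,5,8 already taken and all letters distinct, W+Z≡G (mod 10) forces W=9 ⇒ W=9.
Step 6. [col 3: N + M ≡ F (mod 10)] several values work for F in column 3 (N + M ≡ F (mod 10), carry-in 1); try F=1, so F=1.
Step 7. [col 3: N + M ≡ F (mod 10)] in column 3 we have N+M≡F with carry-in 1; given M=8, F=1 and digits 1,3,4,5,8,9 already taken and all letters distinct, that pins N to 2, so N=2.
Step 8. [col 4: R + C ≡ G (mod 10)] column 4 reads R+C+carry(1)=G with R=5, G=3; with digits 1,2,3,4,5,8,9 already taken and all letters distinct, the only value for C is 7 ⇒ C=7.
Step 9. [col 5: F + Z ≡ H (mod 10)] from column 5 (F=1, Z=4, carry-in 1, digits 1,2,3,4,5,7,8,9 already taken and all letters distinct): H must equal 6. So H=6.

Answer: C=7, F=1, G=3, H=6, M=8, N=2, R=5, W=9, Z=4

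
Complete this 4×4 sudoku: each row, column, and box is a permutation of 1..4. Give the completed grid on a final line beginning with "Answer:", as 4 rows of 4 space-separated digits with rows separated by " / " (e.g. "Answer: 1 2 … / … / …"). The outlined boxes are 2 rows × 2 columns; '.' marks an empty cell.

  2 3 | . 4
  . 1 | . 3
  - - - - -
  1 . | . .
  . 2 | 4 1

Step 1. [r3c4∈{2}] only 2 remains possible at r3c4, so r3c4=2.
Step 2. [r1c3∈{1}] only 1 remains possible at r1c3 ⇒ r1c3=1.
Step 3. [r3c2∈{4}] nothing but 4 survives at r3c2, so r3c2=4.
Step 4. [r2c1∈{4}] r2c1 has the single candidate 4, so r2c1=4.
Step 5. [r4c1∈{3}] r4c1 is down to just 3, so r4c1=3.
Step 6. [r3c3∈{3}] only 3 remains possible at r3c3, so r3c3=3.
Step 7. [r2c3∈{2}] nothing but 2 survives at r2c3 ⇒ r2c3=2.

Answer: 2 3 1 4 / 4 1 2 3 / 1 4 3 2 / 3 2 4 1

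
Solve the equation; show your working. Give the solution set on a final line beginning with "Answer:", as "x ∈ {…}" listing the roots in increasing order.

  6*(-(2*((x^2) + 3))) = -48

Step 1. [6*(-(2*((x^2) + 3))) = -48] 6 out front; divide by 6 ⇒ div: -(2*((x^2) + 3)) = -8.
Step 2. [-(2*((x^2) + 3)) = -8] flip signs both sides, so neg: 2*((x^2) + 3) = 8.
Step 3. [2*((x^2) + 3) = 8] 2·(inner) — divide through by 2. So div: (x^2) + 3 = 4.
Step 4. [(x^2) + 3 = 4] the outer +3 inverts by subtracting 3 ⇒ sub: x^2 = 1.
Step 5. [x^2 = 1] √ both sides: 1 ≥ 0 gives two branches ⇒ sqrt: x = 1 or -1.

Answer: x ∈ {-1, 1}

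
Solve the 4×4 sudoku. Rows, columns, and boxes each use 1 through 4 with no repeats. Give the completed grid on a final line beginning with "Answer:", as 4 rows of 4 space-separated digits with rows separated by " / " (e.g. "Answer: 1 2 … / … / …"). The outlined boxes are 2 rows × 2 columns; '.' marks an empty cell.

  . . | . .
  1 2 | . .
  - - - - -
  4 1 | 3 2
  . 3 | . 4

Step 1. [r1c4∈{1,3}] col 4 places 1 nowhere but r1c4, so r1c4=1.
Step 2. [r1c2∈{4}] nothing but 4 survives at r1c2, so r1c2=4.
Step 3. [r1c1∈{3}] only 3 remains possible at r1c1 ⇒ r1c1=3.
Step 4. [r1c3∈{2}] only 2 remains possible at r1c3 ⇒ r1c3=2.
Step 5. [r4c1∈{2}] r4c1 has the single candidate 2, so r4c1=2.
Step 6. [r4c3∈{1}] only 1 remains possible at r4c3. So r4c3=1.
Step 7. [r2c3∈{4}] nothing but 4 survives at r2c3. So r2c3=4.
Step 8. [r2c4∈{3}] r2c4's peers cover all but 3, so r2c4=3.

Answer: 3 4 2 1 / 1 2 4 3 / 4 1 3 2 / 2 3 1 4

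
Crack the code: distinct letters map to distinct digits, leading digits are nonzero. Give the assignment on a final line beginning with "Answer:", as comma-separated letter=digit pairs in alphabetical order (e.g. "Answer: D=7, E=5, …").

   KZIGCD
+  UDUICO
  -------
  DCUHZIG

Step 1. [col 1: D + O ≡ G (mod 10)] column 1 (D + O ≡ G (mod 10), carry-in 0) doesn't pin G yet; pick G=9 and continue ⇒ G=9.
Step 2. [col 1: D + O ≡ G (mod 10)] O=8 is one option consistent with column 1 (D + O ≡ G (mod 10), carry-in 0) — take it ⇒ O=8.
Step 3. [col 1: D + O ≡ G (mod 10)] from column 1 (O=8, G=9, carry-in 0, digits 8,9 already taken and all letters distinct): D must equal 1 ⇒ D=1.
Step 4. [col 2: C + C ≡ I (mod 10)] several values work for I in column 2 (C + C ≡ I (mod 10), carry-in 0); try I=4. So I=4.
Step 5. [col 2: C + C ≡ I (mod 10)] C=2 is one option consistent with column 2 (C + C ≡ I (mod 10), carry-in 0) — take it ⇒ C=2.
Step 6. [col 3: G + I ≡ Z (mod 10)] column 3: given G=9, I=4, carry-in 0, and digits 1,2,4,8,9 already taken and all letters distinct, G+I≡Z (mod 10) forces Z=3 ⇒ Z=3.
Step 7. [col 4: I + U ≡ H (mod 10)] no forcing yet in column 4 (carry-in 1); H=0 is free and consistent — try it. So H=0.
Step 8. [col 4: I + U ≡ H (mod 10)] column 4: given I=4, H=0, carry-in 1, and digits 0,1,2,3,4,8,9 already taken and all letters distinct, I+U≡H (mod 10) forces U=5, so U=5.
Step 9. [col 6: K + U ≡ C (mod 10)] in column 6 we have K+U≡C with carry-in 0; given U=5, C=2 and digits 0,1,2,3,4,5,8,9 already taken and all letters distinct, that pins K to 7 ⇒ K=7.

Answer: C=2, D=1, G=9, H=0, I=4, K=7, O=8, U=5, Z=3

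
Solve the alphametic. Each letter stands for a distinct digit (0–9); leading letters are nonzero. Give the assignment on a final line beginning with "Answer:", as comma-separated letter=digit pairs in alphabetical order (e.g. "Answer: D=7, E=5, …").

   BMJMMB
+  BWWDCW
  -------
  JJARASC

Step 1. [col 1: B + W ≡ C (mod 10)] C=9 is one option consistent with column 1 (B + W ≡ C (mod 10), carry-in 0) — take it ⇒ C=9.
Step 2. [J] J is the leading digit of a 7-digit sum of two 6-digit numbers; the final carry is exactly 1 ⇒ J=1.
Step 3. [col 1: B + W ≡ C (mod 10)] several values work for W in column 1 (B + W ≡ C (mod 10), carry-in 0); try W=4. So W=4.
Step 4. [col 1: B + W ≡ C (mod 10)] column 1: given W=4, C=9, carry-in 0, and digits 1,4,9 already taken and all letters distinct, B+W≡C (mod 10) forces B=5 ⇒ B=5.
Step 5. [col 2: M + C ≡ S (mod 10)] S=7 is one option consistent with column 2 (M + C ≡ S (mod 10), carry-in 0) — take it, so S=7.
Step 6. [col 2: M + C ≡ S (mod 10)] column 2: given C=9, S=7, carry-in 0, and digits 1,4,5,7,9 already taken and all letters distinct, M+C≡S (mod 10) forces M=8. So M=8.
Step 7. [col 3: M + D ≡ A (mod 10)] in column 3 we have M+D≡A with carry-in 1; given M=8 and digits 1,4,5,7,8,9 already taken and all letters distinct, that pins A to 2, so A=2.
Step 8. [col 3: M + D ≡ A (mod 10)] column 3 reads M+D+carry(1)=A with M=8, A=2; with digits 1,2,4,5,7,8,9 already taken and all letters distinct, the only value for D is 3, so D=3.
Step 9. [col 4: J + W ≡ R (mod 10)] column 4: given J=1, W=4, carry-in 1, and digits 1,2,3,4,5,7,8,9 already taken and all letters distinct, J+W≡R (mod 10) forces R=6, so R=6.

Answer: A=2, B=5, C=9, D=3, J=1, M=8, R=6, S=7, W=4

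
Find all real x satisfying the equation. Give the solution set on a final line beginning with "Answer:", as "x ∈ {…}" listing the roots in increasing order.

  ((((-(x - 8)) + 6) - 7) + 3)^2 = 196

Step 1. [((((-(x - 8)) + 6) - 7) + 3)^2 = 196] LHS squared, RHS 196 ≥ 0: apply √ (±). So sqrt: (((-(x - 8)) + 6) - 7) + 3 = 14 or -14.
Step 2. [(((-(x - 8)) + 6) - 7) + 3 = 14 or -14] +3 is outermost — subtract 3 both sides. So sub: ((-(x - 8)) + 6) - 7 = 11 or -17.
Step 3. [((-(x - 8)) + 6) - 7 = 11 or -17] the outer -7 inverts by adding 7. So sub: (-(x - 8)) + 6 = 18 or -10.
Step 4. [(-(x - 8)) + 6 = 18 or -10] peel the +6: subtract 6 from each side, so sub: -(x - 8) = 12 or -16.
Step 5. [-(x - 8) = 12 or -16] flip signs both sides, so neg: x - 8 = -12 or 16.
Step 6. [x - 8 = -12 or 16] add 8: x sits inside (… - 8). So sub: x = -4 or 24.

Answer: x ∈ {-4, 24}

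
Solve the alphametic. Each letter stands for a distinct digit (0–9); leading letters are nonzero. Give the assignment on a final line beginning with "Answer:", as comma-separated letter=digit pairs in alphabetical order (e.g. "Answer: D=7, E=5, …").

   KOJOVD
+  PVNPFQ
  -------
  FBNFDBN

Step 1. [col 1: D + Q ≡ N (mod 10)] N=5 is one option consistent with column 1 (D + Q ≡ N (mod 10), carry-in 0) — take it. So N=5.
Step 2. [col 1: D + Q ≡ N (mod 10)] no forcing yet in column 1 (carry-in 0); D=7 is free and consistent — try it. So D=7.
Step 3. [col 1: D + Q ≡ N (mod 10)] column 1: given D=7, N=5, carry-in 0, and digits 5,7 already taken and all letters distinct, D+Q≡N (mod 10) forces Q=8. So Q=8.
Step 4. [col 2: V + F ≡ B (mod 10)] B=2 is one option consistent with column 2 (V + F ≡ B (mod 10), carry-in 1) — take it. So B=2.
Step 5. [col 2: V + F ≡ B (mod 10)] no forcing yet in column 2 (carry-in 1); V=0 is free and consistent — try it, so V=0.
Step 6. [col 2: V + F ≡ B (mod 10)] column 2: given V=0, B=2, carry-in 1, and digits 0,2,5,7,8 already taken and all letters distinct, V+F≡B (mod 10) forces F=1 ⇒ F=1.
Step 7. [col 3: O + P ≡ D (mod 10)] P=3 is one option consistent with column 3 (O + P ≡ D (mod 10), carry-in 0) — take it. So P=3.
Step 8. [col 3: O + P ≡ D (mod 10)] in column 3 we have O+P≡D with carry-in 0; given P=3, D=7 and digits 0,1,2,3,5,7,8 already taken and all letters distinct, that pins O to 4. So O=4.
Step 9. [col 4: J + N ≡ F (mod 10)] column 4 reads J+N+carry(0)=F with N=5, F=1; with digits 0,1,2,3,4,5,7,8 already taken and all letters distinct, the only value for J is 6. So J=6.
Step 10. [col 6: K + P ≡ B (mod 10)] from column 6 (P=3, B=2, carry-in 0, digits 0,1,2,3,4,5,6,7,8 already taken and all letters distinct): K must equal 9, so K=9.

Answer: B=2, D=7, F=1, J=6, K=9, N=5, O=4, P=3, Q=8, V=0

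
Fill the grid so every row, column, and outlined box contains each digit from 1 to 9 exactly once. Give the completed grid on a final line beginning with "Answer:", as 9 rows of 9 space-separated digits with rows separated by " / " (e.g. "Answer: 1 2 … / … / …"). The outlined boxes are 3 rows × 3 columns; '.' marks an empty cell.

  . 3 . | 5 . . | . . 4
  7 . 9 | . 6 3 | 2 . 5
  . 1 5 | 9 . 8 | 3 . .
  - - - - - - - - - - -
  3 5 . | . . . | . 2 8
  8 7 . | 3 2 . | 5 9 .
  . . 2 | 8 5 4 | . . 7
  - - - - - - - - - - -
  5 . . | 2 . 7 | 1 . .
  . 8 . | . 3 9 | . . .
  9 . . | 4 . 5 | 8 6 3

Step 1. [r5c3∈{1,4,6}] row 5 places 4 nowhere but r5c3, so r5c3=4.
Step 2. [r2c4∈{1}] only 1 remains possible at r2c4. So r2c4=1.
Step 3. [r6c7∈{6}] r6c7 is down to just 6 ⇒ r6c7=6.
Step 4. [r4c3∈{1,6}] 6 has one home in box 4: r4c3 ⇒ r4c3=6.
Step 5. [r1c5∈{7}] r1c5 is down to just 7 ⇒ r1c5=7.
Step 6. [r3c1∈{2,4,6}] in row 3, 2 fits only at r3c1. So r3c1=2.
Step 7. [r8c1∈{1,4,6}] across col 1, 4 lands solely at r8c1 ⇒ r8c1=4.
Step 8. [r5c9∈{1}] r5c9 is down to just 1 ⇒ r5c9=1.
Step 9. [r8c7∈{7}] r8c7 has the single candidate 7, so r8c7=7.
Step 10. [r9c5∈{1}] r9c5 has the single candidate 1. So r9c5=1.
Step 11. [r1c8∈{1,8}] in row 1, 1 fits only at r1c8 ⇒ r1c8=1.
Step 12. [r6c8∈{3}] nothing but 3 survives at r6c8 ⇒ r6c8=3.
Step 13. [r7c8∈{4}] only 4 remains possible at r7c8, so r7c8=4.
Step 14. [r1c6∈{2}] r1c6 has the single candidate 2. So r1c6=2.
Step 15. [r6c1∈{1}] r6c1 is down to just 1 ⇒ r6c1=1.
Step 16. [r9c2∈{2}] only 2 remains possible at r9c2 ⇒ r9c2=2.
Step 17. [r3c9∈{6}] r3c9 is down to just 6. So r3c9=6.
Step 18. [r9c3∈{7}] nothing but 7 survives at r9c3 ⇒ r9c3=7.
Step 19. [r8c8∈{5}] r8c8 is down to just 5, so r8c8=5.
Step 20. [r8c9∈{2}] r8c9's peers cover all but 2. So r8c9=2.
Step 21. [r8c4∈{6}] only 6 remains possible at r8c4. So r8c4=6.
Step 22. [r8c3∈{1}] r8c3's peers cover all but 1. So r8c3=1.
Step 23. [r7c9∈{9}] r7c9 is down to just 9 ⇒ r7c9=9.
Step 24. [r6c2∈{9}] r6c2 is down to just 9 ⇒ r6c2=9.
Step 25. [r4c6∈{1}] r4c6 is down to just 1. So r4c6=1.
Step 26. [r2c2∈{4}] r2c2 is down to just 4, so r2c2=4.
Step 27. [r7c5∈{8}] nothing but 8 survives at r7c5, so r7c5=8.
Step 28. [r2c8∈{8}] nothing but 8 survives at r2c8. So r2c8=8.
Step 29. [r4c4∈{7}] only 7 remains possible at r4c4 ⇒ r4c4=7.
Step 30. [r1c7∈{9}] r1c7 has the single candidate 9 ⇒ r1c7=9.
Step 31. [r7c2∈{6}] only 6 remains possible at r7c2. So r7c2=6.
Step 32. [r1c3∈{8}] r1c3 has the single candidate 8, so r1c3=8.
Step 33. [r1c1∈{6}] r1c1 has the single candidate 6, so r1c1=6.
Step 34. [r3c8∈{7}] only 7 remains possible at r3c8, so r3c8=7.
Step 35. [r7c3∈{3}] r7c3 is down to just 3, so r7c3=3.
Step 36. [r4c5∈{9}] r4c5 is down to just 9 ⇒ r4c5=9.
Step 37. [r4c7∈{4}] nothing but 4 survives at r4c7, so r4c7=4.
Step 38. [r5c6∈{6}] r5c6 has the single candidate 6 ⇒ r5c6=6.
Step 39. [r3c5∈{4}] r3c5 has the single candidate 4. So r3c5=4.

Answer: 6 3 8 5 7 2 9 1 4 / 7 4 9 1 6 3 2 8 5 / 2 1 5 9 4 8 3 7 6 / 3 5 6 7 9 1 4 2 8 / 8 7 4 3 2 6 5 9 1 / 1 9 2 8 5 4 6 3 7 / 5 6 3 2 8 7 1 4 9 / 4 8 1 6 3 9 7 5 2 / 9 2 7 4 1 5 8 6 3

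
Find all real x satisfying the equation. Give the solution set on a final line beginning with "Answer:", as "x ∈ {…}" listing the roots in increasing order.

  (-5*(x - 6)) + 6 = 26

Step 1. [(-5*(x - 6)) + 6 = 26] +6 is outermost — subtract 6 both sides, so sub: -5*(x - 6) = 20.
Step 2. [-5*(x - 6) = 20] leading coefficient -5: divide by -5, so div: x - 6 = -4.
Step 3. [x - 6 = -4] add 6: x sits inside (… - 6). So sub: x = 2.

Answer: x ∈ {2}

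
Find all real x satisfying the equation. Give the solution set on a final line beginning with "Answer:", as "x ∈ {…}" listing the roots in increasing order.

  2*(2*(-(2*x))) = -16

Step 1. [2*(2*(-(2*x))) = -16] LHS = 2·(…); ÷2 both sides ⇒ div: 2*(-(2*x)) = -8.
Step 2. [2*(-(2*x)) = -8] divide by the outer 2. So div: -(2*x) = -4.
Step 3. [-(2*x) = -4] LHS negated; negate both sides. So neg: 2*x = 4.
Step 4. [2*x = 4] 2·(inner) — divide through by 2 ⇒ div: x = 2.

Answer: x ∈ {2}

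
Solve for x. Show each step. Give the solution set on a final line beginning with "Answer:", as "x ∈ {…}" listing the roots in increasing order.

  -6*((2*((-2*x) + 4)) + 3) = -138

Step 1. [-6*((2*((-2*x) + 4)) + 3) = -138] divide by the outer -6. So div: (2*((-2*x) + 4)) + 3 = 23.
Step 2. [(2*((-2*x) + 4)) + 3 = 23] 3 comes off first (subtract 3), so sub: 2*((-2*x) + 4) = 20.
Step 3. [2*((-2*x) + 4) = 20] 2 out front; divide by 2, so div: (-2*x) + 4 = 10.
Step 4. [(-2*x) + 4 = 10] +4 is outermost — subtract 4 both sides ⇒ sub: -2*x = 6.
Step 5. [-2*x = 6] -2·(inner) — divide through by -2, so div: x = -3.

Answer: x ∈ {-3}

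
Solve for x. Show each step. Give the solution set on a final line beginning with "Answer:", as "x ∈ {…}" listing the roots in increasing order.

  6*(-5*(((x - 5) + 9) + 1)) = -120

Step 1. [6*(-5*(((x - 5) + 9) + 1)) = -120] leading coefficient 6: divide by 6, so div: -5*(((x - 5) + 9) + 1) = -20.
Step 2. [-5*(((x - 5) + 9) + 1) = -20] LHS = -5·(…); ÷-5 both sides ⇒ div: ((x - 5) + 9) + 1 = 4.
Step 3. [((x - 5) + 9) + 1 = 4] peel the +1: subtract 1 from each side. So sub: (x - 5) + 9 = 3.
Step 4. [(x - 5) + 9 = 3] peel the +9: subtract 9 from each side ⇒ sub: x - 5 = -6.
Step 5. [x - 5 = -6] the outer -5 inverts by adding 5. So sub: x = -1.

Answer: x ∈ {-1}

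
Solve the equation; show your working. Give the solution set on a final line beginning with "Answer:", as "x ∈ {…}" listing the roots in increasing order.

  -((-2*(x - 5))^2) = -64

Step 1. [-((-2*(x - 5))^2) = -64] LHS negated; negate both sides. So neg: (-2*(x - 5))^2 = 64.
Step 2. [(-2*(x - 5))^2 = 64] 64 ≥ 0, LHS is (·)² — take ±√. So sqrt: -2*(x - 5) = 8 or -8.
Step 3. [-2*(x - 5) = 8 or -8] -2·(inner) — divide through by -2, so div: x - 5 = -4 or 4.
Step 4. [x - 5 = -4 or 4] the outer -5 inverts by adding 5 ⇒ sub: x = 1 or 9.

Answer: x ∈ {1, 9}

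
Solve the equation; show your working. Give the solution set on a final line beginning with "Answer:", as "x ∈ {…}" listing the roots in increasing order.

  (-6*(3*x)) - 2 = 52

Step 1. [(-6*(3*x)) - 2 = 52] -2 is outermost — add 2 both sides ⇒ sub: -6*(3*x) = 54.
Step 2. [-6*(3*x) = 54] leading coefficient -6: divide by -6 ⇒ div: 3*x = -9.
Step 3. [3*x = -9] divide by the outer 3 ⇒ div: x = -3.

Answer: x ∈ {-3}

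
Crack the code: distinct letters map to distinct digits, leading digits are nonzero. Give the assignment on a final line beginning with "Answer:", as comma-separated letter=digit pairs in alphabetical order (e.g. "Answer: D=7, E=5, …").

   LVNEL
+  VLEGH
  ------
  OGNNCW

Step 1. [col 1: L + H ≡ W (mod 10)] no forcing yet in column 1 (carry-in 0); H=9 is free and consistent — try it. So H=9.
Step 2. [O] adding two 5-digit numbers gives at most 5+1 digits, and here it does — O is that final carry and must be 1, so O=1.
Step 3. [col 1: L + H ≡ W (mod 10)] L=7 is one option consistent with column 1 (L + H ≡ W (mod 10), carry-in 0) — take it ⇒ L=7.
Step 4. [col 1: L + H ≡ W (mod 10)] column 1 reads L+H+carry(0)=W with L=7, H=9; with digits 1,7,9 already taken and all letters distinct, the only value for W is 6, so W=6.
Step 5. [col 2: E + G ≡ C (mod 10)] no forcing yet in column 2 (carry-in 1); E=0 is free and consistent — try it, so E=0.
Step 6. [col 2: E + G ≡ C (mod 10)] no forcing yet in column 2 (carry-in 1); C=4 is free and consistent — try it ⇒ C=4.
Step 7. [col 2: E + G ≡ C (mod 10)] from column 2 (E=0, C=4, carry-in 1, digits 0,1,4,6,7,9 already taken and all letters distinct): G must equal 3. So G=3.
Step 8. [col 3: N + E ≡ N (mod 10)] column 3 (N + E ≡ N (mod 10), carry-in 0) doesn't pin N yet; pick N=2 and continue. So N=2.
Step 9. [col 4: V + L ≡ N (mod 10)] in column 4 we have V+L≡N with carry-in 0; given L=7, N=2 and digits 0,1,2,3,4,6,7,9 already taken and all letters distinct, that pins V to 5. So V=5.

Answer: C=4, E=0, G=3, H=9, L=7, N=2, O=1, V=5, W=6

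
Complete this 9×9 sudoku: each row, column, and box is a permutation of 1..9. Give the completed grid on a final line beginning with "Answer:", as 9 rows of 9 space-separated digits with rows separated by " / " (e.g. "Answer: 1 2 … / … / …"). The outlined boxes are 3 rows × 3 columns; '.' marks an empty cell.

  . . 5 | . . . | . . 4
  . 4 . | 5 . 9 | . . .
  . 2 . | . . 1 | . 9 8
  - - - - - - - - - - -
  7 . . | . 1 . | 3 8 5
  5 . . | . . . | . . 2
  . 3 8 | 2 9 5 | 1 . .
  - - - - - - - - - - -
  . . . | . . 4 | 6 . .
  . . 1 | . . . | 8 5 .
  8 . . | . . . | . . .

Step 1. [r2c5∈{2,3,6,7,8}] across row 2, 8 lands solely at r2c5 ⇒ r2c5=8.
Step 2. [r4c6∈{6}] r4c6 has the single candidate 6. So r4c6=6.
Step 3. [r4c2∈{9}] nothing but 9 survives at r4c2. So r4c2=9.
Step 4. [r8c1∈{2,3,4,6,9}] across row 8, 4 lands solely at r8c1 ⇒ r8c1=4.
Step 5. [r6c1∈{6}] nothing but 6 survives at r6c1. So r6c1=6.
Step 6. [r3c1∈{3}] r3c1's peers cover all but 3. So r3c1=3.
Step 7. [r6c9∈{7}] r6c9's peers cover all but 7 ⇒ r6c9=7.
Step 8. [r2c9∈{1,3,6}] in col 9, 6 fits only at r2c9. So r2c9=6.
Step 9. [r2c8∈{1,2,3,7}] across row 2, 3 lands solely at r2c8, so r2c8=3.
Step 10. [r1c8∈{1,2,7}] 1 has one home in box 3: r1c8, so r1c8=1.
Step 11. [r7c1∈{2,9}] in col 1, 2 fits only at r7c1 ⇒ r7c1=2.
Step 12. [r7c8∈{7}] r7c8's peers cover all but 7. So r7c8=7.
Step 13. [r5c3∈{4}] r5c3's peers cover all but 4. So r5c3=4.
Step 14. [r2c3∈{7}] only 7 remains possible at r2c3 ⇒ r2c3=7.
Step 15. [r9c8∈{2,4}] r9c8 is the only open cell in col 8 admitting 2. So r9c8=2.
Step 16. [r7c4∈{1,3,8,9}] in row 7, 8 fits only at r7c4 ⇒ r7c4=8.
Step 17. [r9c4∈{1,3,6,7,9}] r9c4 is the only open cell in col 4 admitting 1, so r9c4=1.
Step 18. [r3c3∈{6}] r3c3's peers cover all but 6, so r3c3=6.
Step 19. [r8c4∈{3,6,7,9}] col 4 places 9 nowhere but r8c4, so r8c4=9.
Step 20. [r8c9∈{3}] only 3 remains possible at r8c9. So r8c9=3.
Step 21. [r9c9∈{9}] r9c9 is down to just 9, so r9c9=9.
Step 22. [r9c3∈{3}] nothing but 3 survives at r9c3. So r9c3=3.
Step 23. [r9c6∈{7}] r9c6 has the single candidate 7, so r9c6=7.
Step 24. [r7c5∈{3,5}] 3 has one home in row 7: r7c5. So r7c5=3.
Step 25. [r1c4∈{3,6,7}] r1c4 is the only open cell in col 4 admitting 6. So r1c4=6.
Step 26. [r5c5∈{7}] r5c5's peers cover all but 7. So r5c5=7.
Step 27. [r1c5∈{2}] r1c5 has the single candidate 2. So r1c5=2.
Step 28. [r9c5∈{5,6}] across col 5, 5 lands solely at r9c5 ⇒ r9c5=5.
Step 29. [r3c4∈{4,7}] 7 has one home in col 4: r3c4, so r3c4=7.
Step 30. [r8c5∈{6}] r8c5 is down to just 6. So r8c5=6.
Step 31. [r5c4∈{3}] nothing but 3 survives at r5c4, so r5c4=3.
Step 32. [r4c4∈{4}] only 4 remains possible at r4c4. So r4c4=4.
Step 33. [r7c2∈{5}] r7c2 is down to just 5. So r7c2=5.
Step 34. [r3c5∈{4}] r3c5's peers cover all but 4. So r3c5=4.
Step 35. [r1c7∈{7}] nothing but 7 survives at r1c7, so r1c7=7.
Step 36. [r8c6∈{2}] nothing but 2 survives at r8c6. So r8c6=2.
Step 37. [r6c8∈{4}] only 4 remains possible at r6c8 ⇒ r6c8=4.
Step 38. [r2c7∈{2}] nothing but 2 survives at r2c7, so r2c7=2.
Step 39. [r3c7∈{5}] r3c7 is down to just 5, so r3c7=5.
Step 40. [r5c7∈{9}] r5c7 has the single candidate 9, so r5c7=9.
Step 41. [r5c2∈{1}] r5c2 has the single candidate 1, so r5c2=1.
Step 42. [r8c2∈{7}] r8c2 has the single candidate 7, so r8c2=7.
Step 43. [r5c6∈{8}] nothing but 8 survives at r5c6 ⇒ r5c6=8.
Step 44. [r7c3∈{9}] nothing but 9 survives at r7c3. So r7c3=9.
Step 45. [r4c3∈{2}] nothing but 2 survives at r4c3. So r4c3=2.
Step 46. [r2c1∈{1}] r2c1 has the single candidate 1 ⇒ r2c1=1.
Step 47. [r9c2∈{6}] only 6 remains possible at r9c2, so r9c2=6.
Step 48. [r1c2∈{8}] only 8 remains possible at r1c2. So r1c2=8.
Step 49. [r1c6∈{3}] r1c6 has the single candidate 3 ⇒ r1c6=3.
Step 50. [r7c9∈{1}] r7c9 is down to just 1, so r7c9=1.
Step 51. [r5c8∈{6}] r5c8 has the single candidate 6 ⇒ r5c8=6.
Step 52. [r1c1∈{9}] r1c1's peers cover all but 9. So r1c1=9.
Step 53. [r9c7∈{4}] nothing but 4 survives at r9c7. So r9c7=4.

Answer: 9 8 5 6 2 3 7 1 4 / 1 4 7 5 8 9 2 3 6 / 3 2 6 7 4 1 5 9 8 / 7 9 2 4 1 6 3 8 5 / 5 1 4 3 7 8 9 6 2 / 6 3 8 2 9 5 1 4 7 / 2 5 9 8 3 4 6 7 1 / 4 7 1 9 6 2 8 5 3 / 8 6 3 1 5 7 4 2 9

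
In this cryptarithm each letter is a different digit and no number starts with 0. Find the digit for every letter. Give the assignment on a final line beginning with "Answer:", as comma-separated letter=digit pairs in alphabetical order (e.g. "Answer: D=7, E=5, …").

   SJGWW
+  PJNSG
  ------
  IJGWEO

Step 1. [col 1: W + G ≡ O (mod 10)] W=2 is one option consistent with column 1 (W + G ≡ O (mod 10), carry-in 0) — take it ⇒ W=2.
Step 2. [col 1: W + G ≡ O (mod 10)] column 1 (W + G ≡ O (mod 10), carry-in 0) doesn't pin O yet; pick O=9 and continue ⇒ O=9.
Step 3. [col 1: W + G ≡ O (mod 10)] from column 1 (W=2, O=9, carry-in 0, digits 2,9 already taken and all letters distinct): G must equal 7. So G=7.
Step 4. [col 2: W + S ≡ E (mod 10)] several values work for E in column 2 (W + S ≡ E (mod 10), carry-in 0); try E=0, so E=0.
Step 5. [I] the sum has 6 digits but both addends have 5; that extra leading digit I is the final carry, namely 1 ⇒ I=1.
Step 6. [col 2: W + S ≡ E (mod 10)] in column 2 we have W+S≡E with carry-in 0; given W=2, E=0 and digits 0,1,2,7,9 already taken and all letters distinct, that pins S to 8, so S=8.
Step 7. [col 3: G + N ≡ W (mod 10)] column 3: given G=7, W=2, carry-in 1, and digits 0,1,2,7,8,9 already taken and all letters distinct, G+N≡W (mod 10) forces N=4. So N=4.
Step 8. [col 4: J + J ≡ G (mod 10)] from column 4 (G=7, carry-in 1, digits 0,1,2,4,7,8,9 already taken and all letters distinct): J must equal 3 ⇒ J=3.
Step 9. [col 5: S + P ≡ J (mod 10)] from column 5 (S=8, J=3, carry-in 0, digits 0,1,2,3,4,7,8,9 already taken and all letters distinct): P must equal 5. So P=5.

Answer: E=0, G=7, I=1, J=3, N=4, O=9, P=5, S=8, W=2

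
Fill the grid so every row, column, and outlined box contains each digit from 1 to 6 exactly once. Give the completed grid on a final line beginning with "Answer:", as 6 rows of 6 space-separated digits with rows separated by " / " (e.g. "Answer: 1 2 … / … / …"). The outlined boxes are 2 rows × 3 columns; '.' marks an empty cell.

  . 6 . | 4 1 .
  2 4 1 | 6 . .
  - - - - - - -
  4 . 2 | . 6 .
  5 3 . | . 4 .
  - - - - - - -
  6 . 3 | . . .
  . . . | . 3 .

Step 1. [r5c5∈{2,5}] in col 5, 2 fits only at r5c5. So r5c5=2.
Step 2. [r6c1∈{1}] r6c1 is down to just 1 ⇒ r6c1=1.
Step 3. [r6c4∈{5}] nothing but 5 survives at r6c4, so r6c4=5.
Step 4. [r3c6∈{1,3,5}] r3c6 is the only open cell in row 3 admitting 5. So r3c6=5.
Step 5. [r5c4∈{1}] nothing but 1 survives at r5c4 ⇒ r5c4=1.
Step 6. [r1c6∈{2,3}] 2 has one home in row 1: r1c6. So r1c6=2.
Step 7. [r6c6∈{4,6}] row 6 places 6 nowhere but r6c6 ⇒ r6c6=6.
Step 8. [r5c6∈{4}] r5c6's peers cover all but 4 ⇒ r5c6=4.
Step 9. [r6c3∈{4}] r6c3 has the single candidate 4 ⇒ r6c3=4.
Step 10. [r2c6∈{3}] only 3 remains possible at r2c6. So r2c6=3.
Step 11. [r4c6∈{1}] r4c6 is down to just 1, so r4c6=1.
Step 12. [r4c3∈{6}] only 6 remains possible at r4c3 ⇒ r4c3=6.
Step 13. [r4c4∈{2}] r4c4 is down to just 2 ⇒ r4c4=2.
Step 14. [r5c2∈{5}] r5c2 is down to just 5. So r5c2=5.
Step 15. [r3c4∈{3}] r3c4 has the single candidate 3. So r3c4=3.
Step 16. [r1c1∈{3}] nothing but 3 survives at r1c1. So r1c1=3.
Step 17. [r2c5∈{5}] r2c5's peers cover all but 5, so r2c5=5.
Step 18. [r1c3∈{5}] nothing but 5 survives at r1c3 ⇒ r1c3=5.
Step 19. [r3c2∈{1}] r3c2 has the single candidate 1, so r3c2=1.
Step 20. [r6c2∈{2}] only 2 remains possible at r6c2, so r6c2=2.

Answer: 3 6 5 4 1 2 / 2 4 1 6 5 3 / 4 1 2 3 6 5 / 5 3 6 2 4 1 / 6 5 3 1 2 4 / 1 2 4 5 3 6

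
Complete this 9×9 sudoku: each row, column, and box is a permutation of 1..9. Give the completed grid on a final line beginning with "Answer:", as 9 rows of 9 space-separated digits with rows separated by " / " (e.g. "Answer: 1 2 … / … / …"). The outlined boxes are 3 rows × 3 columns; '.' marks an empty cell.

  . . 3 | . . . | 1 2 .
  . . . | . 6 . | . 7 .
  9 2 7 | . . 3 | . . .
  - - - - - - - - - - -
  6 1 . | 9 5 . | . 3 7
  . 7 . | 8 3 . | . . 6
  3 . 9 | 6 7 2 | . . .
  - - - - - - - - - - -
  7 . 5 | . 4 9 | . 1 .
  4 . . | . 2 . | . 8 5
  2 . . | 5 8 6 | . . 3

Step 1. [r7c2∈{3,6,8}] across row 7, 8 lands solely at r7c2 ⇒ r7c2=8.
Step 2. [r5c1∈{5}] r5c1 is down to just 5, so r5c1=5.
Step 3. [r6c2∈{4}] r6c2 has the single candidate 4, so r6c2=4.
Step 4. [r2c3∈{1,4,8}] r2c3 is the only open cell in col 3 admitting 4. So r2c3=4.
Step 5. [r9c7∈{4,7,9}] 7 has one home in row 9: r9c7 ⇒ r9c7=7.
Step 6. [r3c5∈{1}] r3c5 has the single candidate 1, so r3c5=1.
Step 7. [r3c4∈{4}] r3c4 is down to just 4. So r3c4=4.
Step 8. [r3c9∈{8}] only 8 remains possible at r3c9. So r3c9=8.
Step 9. [r8c4∈{1,3,7}] r8c4 is the only open cell in col 4 admitting 1 ⇒ r8c4=1.
Step 10. [r2c2∈{5}] r2c2's peers cover all but 5 ⇒ r2c2=5.
Step 11. [r7c7∈{2,6}] 6 has one home in row 7: r7c7 ⇒ r7c7=6.
Step 12. [r8c7∈{9}] r8c7 is down to just 9. So r8c7=9.
Step 13. [r3c7∈{5}] r3c7's peers cover all but 5. So r3c7=5.
Step 14. [r1c1∈{8}] r1c1 has the single candidate 8, so r1c1=8.
Step 15. [r5c3∈{2}] r5c3 has the single candidate 2, so r5c3=2.
Step 16. [r5c7∈{4}] only 4 remains possible at r5c7, so r5c7=4.
Step 17. [r4c7∈{2,8}] in row 4, 2 fits only at r4c7, so r4c7=2.
Step 18. [r1c5∈{9}] r1c5 has the single candidate 9 ⇒ r1c5=9.
Step 19. [r1c4∈{7}] r1c4's peers cover all but 7 ⇒ r1c4=7.
Step 20. [r8c3∈{6}] r8c3's peers cover all but 6, so r8c3=6.
Step 21. [r9c8∈{4}] only 4 remains possible at r9c8, so r9c8=4.
Step 22. [r9c3∈{1}] nothing but 1 survives at r9c3, so r9c3=1.
Step 23. [r2c6∈{8}] only 8 remains possible at r2c6. So r2c6=8.
Step 24. [r6c8∈{5}] r6c8 is down to just 5 ⇒ r6c8=5.
Step 25. [r2c9∈{9}] only 9 remains possible at r2c9, so r2c9=9.
Step 26. [r4c3∈{8}] r4c3 has the single candidate 8, so r4c3=8.
Step 27. [r5c6∈{1}] r5c6's peers cover all but 1, so r5c6=1.
Step 28. [r3c8∈{6}] r3c8's peers cover all but 6 ⇒ r3c8=6.
Step 29. [r4c6∈{4}] nothing but 4 survives at r4c6. So r4c6=4.
Step 30. [r1c9∈{4}] r1c9 has the single candidate 4 ⇒ r1c9=4.
Step 31. [r1c2∈{6}] r1c2's peers cover all but 6, so r1c2=6.
Step 32. [r2c7∈{3}] r2c7's peers cover all but 3. So r2c7=3.
Step 33. [r2c1∈{1}] r2c1's peers cover all but 1, so r2c1=1.
Step 34. [r8c6∈{7}] r8c6 has the single candidate 7. So r8c6=7.
Step 35. [r7c4∈{3}] nothing but 3 survives at r7c4 ⇒ r7c4=3.
Step 36. [r8c2∈{3}] r8c2 is down to just 3. So r8c2=3.
Step 37. [r6c7∈{8}] only 8 remains possible at r6c7. So r6c7=8.
Step 38. [r7c9∈{2}] r7c9 is down to just 2. So r7c9=2.
Step 39. [r2c4∈{2}] r2c4 has the single candidate 2, so r2c4=2.
Step 40. [r6c9∈{1}] r6c9's peers cover all but 1, so r6c9=1.
Step 41. [r9c2∈{9}] r9c2 has the single candidate 9, so r9c2=9.
Step 42. [r1c6∈{5}] nothing but 5 survives at r1c6 ⇒ r1c6=5.
Step 43. [r5c8∈{9}] r5c8 is down to just 9, so r5c8=9.

Answer: 8 6 3 7 9 5 1 2 4 / 1 5 4 2 6 8 3 7 9 / 9 2 7 4 1 3 5 6 8 / 6 1 8 9 5 4 2 3 7 / 5 7 2 8 3 1 4 9 6 / 3 4 9 6 7 2 8 5 1 / 7 8 5 3 4 9 6 1 2 / 4 3 6 1 2 7 9 8 5 / 2 9 1 5 8 6 7 4 3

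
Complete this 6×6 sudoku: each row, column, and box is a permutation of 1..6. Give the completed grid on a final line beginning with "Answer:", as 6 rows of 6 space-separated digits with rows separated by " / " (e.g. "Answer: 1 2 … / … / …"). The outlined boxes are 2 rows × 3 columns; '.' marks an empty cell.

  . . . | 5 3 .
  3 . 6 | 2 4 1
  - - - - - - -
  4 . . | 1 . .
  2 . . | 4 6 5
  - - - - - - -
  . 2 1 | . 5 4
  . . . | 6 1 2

Step 1. [r4c3∈{3}] r4c3's peers cover all but 3 ⇒ r4c3=3.
Step 2. [r6c1∈{5}] r6c1 is down to just 5, so r6c1=5.
Step 3. [r6c3∈{4}] only 4 remains possible at r6c3. So r6c3=4.
Step 4. [r2c2∈{5}] r2c2 has the single candidate 5 ⇒ r2c2=5.
Step 5. [r1c2∈{1,4}] 4 has one home in row 1: r1c2 ⇒ r1c2=4.
Step 6. [r5c1∈{6}] nothing but 6 survives at r5c1. So r5c1=6.
Step 7. [r5c4∈{3}] r5c4's peers cover all but 3, so r5c4=3.
Step 8. [r4c2∈{1}] only 1 remains possible at r4c2, so r4c2=1.
Step 9. [r1c6∈{6}] nothing but 6 survives at r1c6. So r1c6=6.
Step 10. [r3c6∈{3}] only 3 remains possible at r3c6, so r3c6=3.
Step 11. [r1c3∈{2}] only 2 remains possible at r1c3 ⇒ r1c3=2.
Step 12. [r3c2∈{6}] r3c2 is down to just 6, so r3c2=6.
Step 13. [r6c2∈{3}] r6c2 is down to just 3 ⇒ r6c2=3.
Step 14. [r3c5∈{2}] r3c5 is down to just 2. So r3c5=2.
Step 15. [r1c1∈{1}] r1c1 is down to just 1, so r1c1=1.
Step 16. [r3c3∈{5}] r3c3 is down to just 5 ⇒ r3c3=5.

Answer: 1 4 2 5 3 6 / 3 5 6 2 4 1 / 4 6 5 1 2 3 / 2 1 3 4 6 5 / 6 2 1 3 5 4 / 5 3 4 6 1 2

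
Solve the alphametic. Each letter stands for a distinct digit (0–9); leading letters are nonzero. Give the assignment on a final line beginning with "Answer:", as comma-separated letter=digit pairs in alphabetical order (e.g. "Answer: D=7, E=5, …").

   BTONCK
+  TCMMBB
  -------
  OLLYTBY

Step 1. [col 1: K + B ≡ Y (mod 10)] no forcing yet in column 1 (carry-in 0); Y=3 is free and consistent — try it. So Y=3.
Step 2. [O] O is the leading digit of a 7-digit sum of two 6-digit numbers; the final carry is exactly 1 ⇒ O=1.
Step 3. [col 1: K + B ≡ Y (mod 10)] several values work for B in column 1 (K + B ≡ Y (mod 10), carry-in 0); try B=8 ⇒ B=8.
Step 4. [col 1: K + B ≡ Y (mod 10)] in column 1 we have K+B≡Y with carry-in 0; given B=8, Y=3 and digits 1,3,8 already taken and all letters distinct, that pins K to 5 ⇒ K=5.
Step 5. [col 2: C + B ≡ B (mod 10)] in column 2 we have C+B≡B with carry-in 1; given B=8 and digits 1,3,5,8 already taken and all letters distinct, that pins C to 9 ⇒ C=9.
Step 6. [col 3: N + M ≡ T (mod 10)] column 3 (N + M ≡ T (mod 10), carry-in 1) doesn't pin N yet; pick N=4 and continue, so N=4.
Step 7. [col 3: N + M ≡ T (mod 10)] column 3 (N + M ≡ T (mod 10), carry-in 1) doesn't pin M yet; pick M=2 and continue. So M=2.
Step 8. [col 3: N + M ≡ T (mod 10)] column 3: given N=4, M=2, carry-in 1, and digits 1,2,3,4,5,8,9 already taken and all letters distinct, N+M≡T (mod 10) forces T=7 ⇒ T=7.
Step 9. [col 5: T + C ≡ L (mod 10)] from column 5 (T=7, C=9, carry-in 0, digits 1,2,3,4,5,7,8,9 already taken and all letters distinct): L must equal 6, so L=6.

Answer: B=8, C=9, K=5, L=6, M=2, N=4, O=1, T=7, Y=3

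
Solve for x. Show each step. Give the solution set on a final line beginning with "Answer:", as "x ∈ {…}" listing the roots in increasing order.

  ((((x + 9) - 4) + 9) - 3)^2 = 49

Step 1. [((((x + 9) - 4) + 9) - 3)^2 = 49] LHS squared, RHS 49 ≥ 0: apply √ (±), so sqrt: (((x + 9) - 4) + 9) - 3 = 7 or -7.
Step 2. [(((x + 9) - 4) + 9) - 3 = 7 or -7] add 3: x sits inside (… - 3) ⇒ sub: ((x + 9) - 4) + 9 = 10 or -4.
Step 3. [((x + 9) - 4) + 9 = 10 or -4] 9 comes off first (subtract 9) ⇒ sub: (x + 9) - 4 = 1 or -13.
Step 4. [(x + 9) - 4 = 1 or -13] peel the -4: add 4 from each side, so sub: x + 9 = 5 or -9.
Step 5. [x + 9 = 5 or -9] peel the +9: subtract 9 from each side. So sub: x = -4 or -18.

Answer: x ∈ {-18, -4}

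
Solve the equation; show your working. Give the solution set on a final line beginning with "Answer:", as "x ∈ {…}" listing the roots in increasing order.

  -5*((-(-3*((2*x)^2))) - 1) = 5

Step 1. [-5*((-(-3*((2*x)^2))) - 1) = 5] -5·(inner) — divide through by -5 ⇒ div: (-(-3*((2*x)^2))) - 1 = -1.
Step 2. [(-(-3*((2*x)^2))) - 1 = -1] add 1: x sits inside (… - 1) ⇒ sub: -(-3*((2*x)^2)) = 0.
Step 3. [-(-3*((2*x)^2)) = 0] LHS negated; negate both sides, so neg: -3*((2*x)^2) = 0.
Step 4. [-3*((2*x)^2) = 0] -3 out front; divide by -3, so div: (2*x)^2 = 0.
Step 5. [(2*x)^2 = 0] 0 ≥ 0, LHS is (·)² — take ±√, so sqrt: 2*x = 0.
Step 6. [2*x = 0] LHS = 2·(…); ÷2 both sides. So div: x = 0.

Answer: x ∈ {0}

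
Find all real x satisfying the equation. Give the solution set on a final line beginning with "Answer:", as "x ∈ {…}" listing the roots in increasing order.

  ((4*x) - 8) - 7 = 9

Step 1. [((4*x) - 8) - 7 = 9] -7 is outermost — add 7 both sides ⇒ sub: (4*x) - 8 = 16.
Step 2. [(4*x) - 8 = 16] 4 | LHS and 4 | 16: pull 4 out ⇒ factor: x - 2 = 4.
Step 3. [x - 2 = 4] -2 is outermost — add 2 both sides ⇒ sub: x = 6.

Answer: x ∈ {6}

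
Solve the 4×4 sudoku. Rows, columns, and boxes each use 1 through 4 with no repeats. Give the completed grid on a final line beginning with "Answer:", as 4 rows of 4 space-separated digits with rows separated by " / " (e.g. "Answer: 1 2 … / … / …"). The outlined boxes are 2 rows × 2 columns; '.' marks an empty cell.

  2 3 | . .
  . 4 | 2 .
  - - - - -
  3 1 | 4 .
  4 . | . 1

Step 1. [r2c1∈{1}] r2c1's peers cover all but 1. So r2c1=1.
Step 2. [r1c3∈{1}] r1c3 is down to just 1, so r1c3=1.
Step 3. [r3c4∈{2}] nothing but 2 survives at r3c4, so r3c4=2.
Step 4. [r1c4∈{4}] only 4 remains possible at r1c4 ⇒ r1c4=4.
Step 5. [r4c3∈{3}] r4c3 has the single candidate 3 ⇒ r4c3=3.
Step 6. [r2c4∈{3}] r2c4 has the single candidate 3 ⇒ r2c4=3.
Step 7. [r4c2∈{2}] r4c2 is down to just 2, so r4c2=2.

Answer: 2 3 1 4 / 1 4 2 3 / 3 1 4 2 / 4 2 3 1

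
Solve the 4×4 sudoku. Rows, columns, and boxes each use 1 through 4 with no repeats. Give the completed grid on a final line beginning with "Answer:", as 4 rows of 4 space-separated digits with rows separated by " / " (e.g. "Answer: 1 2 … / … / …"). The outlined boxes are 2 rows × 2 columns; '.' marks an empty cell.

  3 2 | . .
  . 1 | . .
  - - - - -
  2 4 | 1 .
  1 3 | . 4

Step 1. [r2c3∈{2,3,4}] 3 has one home in col 3: r2c3. So r2c3=3.
Step 2. [r3c4∈{3}] r3c4 has the single candidate 3. So r3c4=3.
Step 3. [r1c3∈{4}] r1c3 has the single candidate 4. So r1c3=4.
Step 4. [r2c1∈{4}] r2c1 is down to just 4. So r2c1=4.
Step 5. [r4c3∈{2}] nothing but 2 survives at r4c3, so r4c3=2.
Step 6. [r1c4∈{1}] only 1 remains possible at r1c4, so r1c4=1.
Step 7. [r2c4∈{2}] r2c4's peers cover all but 2 ⇒ r2c4=2.

Answer: 3 2 4 1 / 4 1 3 2 / 2 4 1 3 / 1 3 2 4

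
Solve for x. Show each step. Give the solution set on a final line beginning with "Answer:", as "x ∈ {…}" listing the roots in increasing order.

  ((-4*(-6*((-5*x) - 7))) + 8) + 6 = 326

Step 1. [((-4*(-6*((-5*x) - 7))) + 8) + 6 = 326] 6 comes off first (subtract 6). So sub: (-4*(-6*((-5*x) - 7))) + 8 = 320.
Step 2. [(-4*(-6*((-5*x) - 7))) + 8 = 320] -4 divides every term; factor it out. So factor: (-6*((-5*x) - 7)) - 2 = -80.
Step 3. [(-6*((-5*x) - 7)) - 2 = -80] -2 is outermost — add 2 both sides ⇒ sub: -6*((-5*x) - 7) = -78.
Step 4. [-6*((-5*x) - 7) = -78] -6 out front; divide by -6, so div: (-5*x) - 7 = 13.
Step 5. [(-5*x) - 7 = 13] the outer -7 inverts by adding 7, so sub: -5*x = 20.
Step 6. [-5*x = 20] divide by the outer -5, so div: x = -4.

Answer: x ∈ {-4}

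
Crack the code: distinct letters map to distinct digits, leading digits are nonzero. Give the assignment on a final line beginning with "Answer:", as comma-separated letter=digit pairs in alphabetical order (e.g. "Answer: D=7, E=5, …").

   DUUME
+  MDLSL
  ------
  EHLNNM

Step 1. [col 1: E + L ≡ M (mod 10)] no forcing yet in column 1 (carry-in 0); M=4 is free and consistent — try it, so M=4.
Step 2. [col 1: E + L ≡ M (mod 10)] L=3 is one option consistent with column 1 (E + L ≡ M (mod 10), carry-in 0) — take it ⇒ L=3.
Step 3. [col 1: E + L ≡ M (mod 10)] from column 1 (L=3, M=4, carry-in 0, digits 3,4 already taken and all letters distinct): E must equal 1, so E=1.
Step 4. [col 2: M + S ≡ N (mod 10)] no forcing yet in column 2 (carry-in 0); N=9 is free and consistent — try it, so N=9.
Step 5. [col 2: M + S ≡ N (mod 10)] in column 2 we have M+S≡N with carry-in 0; given M=4, N=9 and digits 1,3,4,9 already taken and all letters distinct, that pins S to 5 ⇒ S=5.
Step 6. [col 3: U + L ≡ N (mod 10)] column 3 reads U+L+carry(0)=N with L=3, N=9; with digits 1,3,4,5,9 already taken and all letters distinct, the only value for U is 6, so U=6.
Step 7. [col 4: U + D ≡ L (mod 10)] column 4 reads U+D+carry(0)=L with U=6, L=3; with digits 1,3,4,5,6,9 already taken and all letters distinct, the only value for D is 7. So D=7.
Step 8. [col 5: D + M ≡ H (mod 10)] column 5 reads D+M+carry(1)=H with D=7, M=4; with digits 1,3,4,5,6,7,9 already taken and all letters distinct, the only value for H is 2 ⇒ H=2.

Answer: D=7, E=1, H=2, L=3, M=4, N=9, S=5, U=6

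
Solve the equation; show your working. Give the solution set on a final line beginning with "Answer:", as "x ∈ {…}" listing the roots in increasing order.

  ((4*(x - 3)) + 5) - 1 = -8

Step 1. [((4*(x - 3)) + 5) - 1 = -8] the outer -1 inverts by adding 1, so sub: (4*(x - 3)) + 5 = -7.
Step 2. [(4*(x - 3)) + 5 = -7] subtract 5: x sits inside (… + 5) ⇒ sub: 4*(x - 3) = -12.
Step 3. [4*(x - 3) = -12] LHS = 4·(…); ÷4 both sides. So div: x - 3 = -3.
Step 4. [x - 3 = -3] peel the -3: add 3 from each side. So sub: x = 0.

Answer: x ∈ {0}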